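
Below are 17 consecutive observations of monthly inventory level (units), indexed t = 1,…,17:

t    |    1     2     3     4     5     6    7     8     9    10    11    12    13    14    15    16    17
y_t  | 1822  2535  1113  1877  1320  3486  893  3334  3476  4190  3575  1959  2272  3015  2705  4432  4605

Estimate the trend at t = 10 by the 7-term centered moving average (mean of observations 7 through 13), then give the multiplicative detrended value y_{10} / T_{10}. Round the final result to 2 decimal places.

Trend T_10 = (893 + 3334 + 3476 + 4190 + 3575 + 1959 + 2272) / 7 = 19699/7 = 2814.1429
Ratio to trend: 4190 / 2814.1429 = 1.49

1.49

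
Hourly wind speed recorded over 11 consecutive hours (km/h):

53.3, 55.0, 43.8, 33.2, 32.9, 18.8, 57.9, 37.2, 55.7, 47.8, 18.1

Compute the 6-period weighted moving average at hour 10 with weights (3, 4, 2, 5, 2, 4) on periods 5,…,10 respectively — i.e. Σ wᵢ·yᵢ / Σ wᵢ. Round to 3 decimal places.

38.915

Weighted sum: 3·32.9 + 4·18.8 + 2·57.9 + 5·37.2 + 2·55.7 + 4·47.8 = 98.7 + 75.2 + 115.8 + 186.0 + 111.4 + 191.2 = 778.3
Weight total: 3 + 4 + 2 + 5 + 2 + 4 = 20
WMA = 778.3 / 20 = 38.915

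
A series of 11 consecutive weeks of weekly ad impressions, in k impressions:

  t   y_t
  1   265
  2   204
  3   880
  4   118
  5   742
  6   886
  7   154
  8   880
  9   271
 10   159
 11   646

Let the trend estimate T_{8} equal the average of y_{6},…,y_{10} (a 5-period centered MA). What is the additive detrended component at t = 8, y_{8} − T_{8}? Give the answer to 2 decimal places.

Trend T_8 = (886 + 154 + 880 + 271 + 159) / 5 = 2350/5 = 470.0000
Detrended value: 880 − 470.0000 = 410.00

410.00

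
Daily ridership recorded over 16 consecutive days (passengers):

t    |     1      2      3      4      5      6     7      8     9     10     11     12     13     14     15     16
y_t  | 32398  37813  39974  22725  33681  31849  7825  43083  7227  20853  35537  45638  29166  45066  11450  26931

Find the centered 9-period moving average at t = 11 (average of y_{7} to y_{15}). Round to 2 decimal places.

Sum of periods 7–15: 7825 + 43083 + 7227 + 20853 + 35537 + 45638 + 29166 + 45066 + 11450 = 245845
Divide by 9: 245845 / 9 = 27316.11

27316.11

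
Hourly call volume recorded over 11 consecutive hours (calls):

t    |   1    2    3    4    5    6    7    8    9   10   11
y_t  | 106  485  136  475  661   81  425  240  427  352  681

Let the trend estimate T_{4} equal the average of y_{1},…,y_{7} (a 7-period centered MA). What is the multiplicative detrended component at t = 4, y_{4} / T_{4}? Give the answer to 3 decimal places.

1.404

Trend T_4 = (106 + 485 + 136 + 475 + 661 + 81 + 425) / 7 = 2369/7 = 338.42857
Ratio to trend: 475 / 338.42857 = 1.404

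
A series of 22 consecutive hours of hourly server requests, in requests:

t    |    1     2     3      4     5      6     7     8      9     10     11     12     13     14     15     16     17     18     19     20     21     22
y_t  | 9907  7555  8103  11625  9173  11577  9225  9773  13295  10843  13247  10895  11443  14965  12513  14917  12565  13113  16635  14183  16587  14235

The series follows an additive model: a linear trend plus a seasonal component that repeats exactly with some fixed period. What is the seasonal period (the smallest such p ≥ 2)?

First differences y_{t+1} − y_t: -2352, 548, 3522, -2452, 2404, -2352, 548, 3522, -2452, 2404, -2352, 548, …
The difference pattern repeats every 5 terms and not for any smaller step, so p = 5.

5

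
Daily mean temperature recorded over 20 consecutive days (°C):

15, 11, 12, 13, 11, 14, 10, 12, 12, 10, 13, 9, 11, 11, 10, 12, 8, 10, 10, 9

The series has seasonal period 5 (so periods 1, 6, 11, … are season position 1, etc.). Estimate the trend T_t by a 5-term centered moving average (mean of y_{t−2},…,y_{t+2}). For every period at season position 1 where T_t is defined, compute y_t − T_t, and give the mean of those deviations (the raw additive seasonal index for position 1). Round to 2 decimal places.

Season position 1 occurs at t = 6, 11, 16 (where T_t is defined).
t=6: T_6 = 12.0000; y_6 − T_6 = 14 − 12.0000 = 2.0000
t=11: T_11 = 11.0000; y_11 − T_11 = 13 − 11.0000 = 2.0000
t=16: T_16 = 10.2000; y_16 − T_16 = 12 − 10.2000 = 1.8000
Mean deviation: (2.0000 + 2.0000 + 1.8000) / 3 = 1.93

1.93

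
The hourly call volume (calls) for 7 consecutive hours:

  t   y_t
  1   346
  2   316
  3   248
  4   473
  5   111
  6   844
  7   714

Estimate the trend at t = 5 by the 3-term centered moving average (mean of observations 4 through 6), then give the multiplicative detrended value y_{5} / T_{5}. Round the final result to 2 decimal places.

Trend T_5 = (473 + 111 + 844) / 3 = 1428/3 = 476.0000
Ratio to trend: 111 / 476.0000 = 0.23

0.23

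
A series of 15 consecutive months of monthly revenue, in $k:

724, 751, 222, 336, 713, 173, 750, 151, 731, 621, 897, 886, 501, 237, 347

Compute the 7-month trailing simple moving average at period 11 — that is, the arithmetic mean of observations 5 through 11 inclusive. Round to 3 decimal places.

Sum of periods 5–11: 713 + 173 + 750 + 151 + 731 + 621 + 897 = 4036
Divide by 7: 4036 / 7 = 576.571

576.571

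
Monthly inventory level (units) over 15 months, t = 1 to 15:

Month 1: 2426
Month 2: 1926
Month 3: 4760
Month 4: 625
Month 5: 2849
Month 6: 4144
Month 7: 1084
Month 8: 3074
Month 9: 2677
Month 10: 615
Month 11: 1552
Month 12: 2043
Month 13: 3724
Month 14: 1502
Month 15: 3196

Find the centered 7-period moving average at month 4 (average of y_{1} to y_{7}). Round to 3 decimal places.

2544.857

Sum of periods 1–7: 2426 + 1926 + 4760 + 625 + 2849 + 4144 + 1084 = 17814
Divide by 7: 17814 / 7 = 2544.857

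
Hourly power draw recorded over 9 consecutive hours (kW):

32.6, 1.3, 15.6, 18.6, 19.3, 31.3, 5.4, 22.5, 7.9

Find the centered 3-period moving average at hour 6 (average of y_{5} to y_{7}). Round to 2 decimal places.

Sum of periods 5–7: 19.3 + 31.3 + 5.4 = 56.0
Divide by 3: 56.0 / 3 = 18.67

18.67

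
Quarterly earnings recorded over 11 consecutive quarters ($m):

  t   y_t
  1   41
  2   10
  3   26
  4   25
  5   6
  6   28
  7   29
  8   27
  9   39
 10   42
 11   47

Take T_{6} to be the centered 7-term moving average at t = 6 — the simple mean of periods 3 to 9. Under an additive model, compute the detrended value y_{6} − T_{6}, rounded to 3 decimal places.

2.286

Trend T_6 = (26 + 25 + 6 + 28 + 29 + 27 + 39) / 7 = 180/7 = 25.71429
Detrended value: 28 − 25.71429 = 2.286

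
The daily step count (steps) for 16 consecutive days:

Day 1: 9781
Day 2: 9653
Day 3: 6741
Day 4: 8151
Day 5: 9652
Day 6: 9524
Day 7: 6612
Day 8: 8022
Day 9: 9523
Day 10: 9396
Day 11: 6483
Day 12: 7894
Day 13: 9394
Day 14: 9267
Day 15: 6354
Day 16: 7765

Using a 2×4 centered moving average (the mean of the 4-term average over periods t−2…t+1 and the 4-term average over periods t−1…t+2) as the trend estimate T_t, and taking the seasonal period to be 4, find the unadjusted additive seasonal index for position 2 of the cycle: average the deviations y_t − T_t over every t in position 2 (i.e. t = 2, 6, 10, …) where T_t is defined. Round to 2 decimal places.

1055.75

Season position 2 occurs at t = 6, 10, 14 (where T_t is defined).
t=6: T_6 = 8468.6250; y_6 − T_6 = 9524 − 8468.6250 = 1055.3750
t=10: T_10 = 8340.0000; y_10 − T_10 = 9396 − 8340.0000 = 1056.0000
t=14: T_14 = 8211.1250; y_14 − T_14 = 9267 − 8211.1250 = 1055.8750
Mean deviation: (1055.3750 + 1056.0000 + 1055.8750) / 3 = 1055.75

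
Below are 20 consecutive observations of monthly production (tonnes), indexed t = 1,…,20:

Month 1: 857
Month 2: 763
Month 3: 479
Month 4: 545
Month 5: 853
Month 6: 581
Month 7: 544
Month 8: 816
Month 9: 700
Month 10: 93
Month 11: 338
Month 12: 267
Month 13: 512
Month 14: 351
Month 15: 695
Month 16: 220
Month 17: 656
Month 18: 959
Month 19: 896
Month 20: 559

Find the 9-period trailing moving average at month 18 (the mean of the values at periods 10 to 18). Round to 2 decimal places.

454.56

Sum of periods 10–18: 93 + 338 + 267 + 512 + 351 + 695 + 220 + 656 + 959 = 4091
Divide by 9: 4091 / 9 = 454.56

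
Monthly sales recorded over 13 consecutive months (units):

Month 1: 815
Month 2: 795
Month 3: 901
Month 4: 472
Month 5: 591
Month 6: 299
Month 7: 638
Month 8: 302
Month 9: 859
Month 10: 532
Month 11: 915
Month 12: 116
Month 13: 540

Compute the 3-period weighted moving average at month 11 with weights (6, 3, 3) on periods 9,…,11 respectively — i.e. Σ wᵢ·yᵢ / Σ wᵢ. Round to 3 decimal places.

Weighted sum: 6·859 + 3·532 + 3·915 = 5154 + 1596 + 2745 = 9495
Weight total: 6 + 3 + 3 = 12
WMA = 9495 / 12 = 791.250

791.250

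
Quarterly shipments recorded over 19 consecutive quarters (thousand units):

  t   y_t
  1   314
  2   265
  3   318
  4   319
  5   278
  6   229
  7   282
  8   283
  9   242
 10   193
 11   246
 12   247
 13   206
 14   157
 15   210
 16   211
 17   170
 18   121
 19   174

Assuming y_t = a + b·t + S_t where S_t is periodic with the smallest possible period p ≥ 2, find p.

First differences y_{t+1} − y_t: -49, 53, 1, -41, -49, 53, 1, -41, -49, 53, …
The difference pattern repeats every 4 terms and not for any smaller step, so p = 4.

4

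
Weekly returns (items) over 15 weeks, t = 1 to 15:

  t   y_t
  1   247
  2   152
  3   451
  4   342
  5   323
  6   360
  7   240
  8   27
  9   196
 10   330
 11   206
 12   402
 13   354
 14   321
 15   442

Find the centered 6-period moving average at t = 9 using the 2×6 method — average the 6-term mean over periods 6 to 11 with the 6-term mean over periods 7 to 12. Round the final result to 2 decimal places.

Sum over 6–11: 360 + 240 + 27 + 196 + 330 + 206 = 1359
Sum over 7–12: 240 + 27 + 196 + 330 + 206 + 402 = 1401
CMA at t=9 = (1359 + 1401) / (2·6) = 2760 / 12 = 230.00

230.00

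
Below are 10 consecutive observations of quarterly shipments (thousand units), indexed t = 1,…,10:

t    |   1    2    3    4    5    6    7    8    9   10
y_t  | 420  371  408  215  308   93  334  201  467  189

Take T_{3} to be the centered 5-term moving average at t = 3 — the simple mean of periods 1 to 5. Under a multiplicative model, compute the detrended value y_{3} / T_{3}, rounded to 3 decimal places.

1.185

Trend T_3 = (420 + 371 + 408 + 215 + 308) / 5 = 1722/5 = 344.40000
Ratio to trend: 408 / 344.40000 = 1.185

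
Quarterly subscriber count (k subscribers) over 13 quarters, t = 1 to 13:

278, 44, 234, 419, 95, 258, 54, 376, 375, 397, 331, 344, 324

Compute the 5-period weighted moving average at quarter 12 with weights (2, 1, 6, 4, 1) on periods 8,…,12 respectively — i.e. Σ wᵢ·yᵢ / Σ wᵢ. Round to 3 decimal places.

Weighted sum: 2·376 + 1·375 + 6·397 + 4·331 + 1·344 = 752 + 375 + 2382 + 1324 + 344 = 5177
Weight total: 2 + 1 + 6 + 4 + 1 = 14
WMA = 5177 / 14 = 369.786

369.786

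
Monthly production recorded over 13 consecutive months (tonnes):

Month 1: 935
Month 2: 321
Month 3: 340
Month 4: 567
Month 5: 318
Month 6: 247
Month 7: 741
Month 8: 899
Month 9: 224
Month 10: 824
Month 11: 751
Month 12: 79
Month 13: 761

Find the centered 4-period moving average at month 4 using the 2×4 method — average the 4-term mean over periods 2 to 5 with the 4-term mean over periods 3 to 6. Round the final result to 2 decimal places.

Sum over 2–5: 321 + 340 + 567 + 318 = 1546
Sum over 3–6: 340 + 567 + 318 + 247 = 1472
CMA at t=4 = (1546 + 1472) / (2·4) = 3018 / 8 = 377.25

377.25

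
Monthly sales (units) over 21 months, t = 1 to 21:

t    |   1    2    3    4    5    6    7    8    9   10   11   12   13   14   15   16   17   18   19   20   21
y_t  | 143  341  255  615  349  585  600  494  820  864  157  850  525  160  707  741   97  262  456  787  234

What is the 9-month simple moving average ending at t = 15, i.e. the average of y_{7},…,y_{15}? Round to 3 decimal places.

Sum of periods 7–15: 600 + 494 + 820 + 864 + 157 + 850 + 525 + 160 + 707 = 5177
Divide by 9: 5177 / 9 = 575.222

575.222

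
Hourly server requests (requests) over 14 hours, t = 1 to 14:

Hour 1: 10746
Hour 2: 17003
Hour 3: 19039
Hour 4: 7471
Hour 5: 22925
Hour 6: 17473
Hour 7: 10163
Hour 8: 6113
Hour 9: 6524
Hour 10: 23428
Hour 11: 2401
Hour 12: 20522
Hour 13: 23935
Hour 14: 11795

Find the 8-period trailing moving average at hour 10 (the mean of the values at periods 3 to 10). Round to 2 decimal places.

Sum of periods 3–10: 19039 + 7471 + 22925 + 17473 + 10163 + 6113 + 6524 + 23428 = 113136
Divide by 8: 113136 / 8 = 14142.00

14142.00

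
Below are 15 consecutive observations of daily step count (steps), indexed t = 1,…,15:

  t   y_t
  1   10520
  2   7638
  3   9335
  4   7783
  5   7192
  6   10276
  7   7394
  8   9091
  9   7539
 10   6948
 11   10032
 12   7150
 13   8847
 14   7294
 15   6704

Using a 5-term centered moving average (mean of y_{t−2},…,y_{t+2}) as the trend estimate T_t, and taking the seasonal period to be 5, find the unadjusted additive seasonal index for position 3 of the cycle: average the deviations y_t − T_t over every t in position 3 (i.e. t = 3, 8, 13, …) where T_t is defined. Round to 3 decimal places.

841.467

Season position 3 occurs at t = 3, 8, 13 (where T_t is defined).
t=3: T_3 = 8493.60000; y_3 − T_3 = 9335 − 8493.60000 = 841.40000
t=8: T_8 = 8249.60000; y_8 − T_8 = 9091 − 8249.60000 = 841.40000
t=13: T_13 = 8005.40000; y_13 − T_13 = 8847 − 8005.40000 = 841.60000
Mean deviation: (841.40000 + 841.40000 + 841.60000) / 3 = 841.467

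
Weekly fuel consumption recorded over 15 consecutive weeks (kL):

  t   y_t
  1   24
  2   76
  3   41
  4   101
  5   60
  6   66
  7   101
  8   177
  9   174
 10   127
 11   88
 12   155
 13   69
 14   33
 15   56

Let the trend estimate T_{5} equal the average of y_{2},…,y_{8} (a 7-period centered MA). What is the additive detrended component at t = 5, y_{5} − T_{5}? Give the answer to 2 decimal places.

-28.86

Trend T_5 = (76 + 41 + 101 + 60 + 66 + 101 + 177) / 7 = 622/7 = 88.8571
Detrended value: 60 − 88.8571 = -28.86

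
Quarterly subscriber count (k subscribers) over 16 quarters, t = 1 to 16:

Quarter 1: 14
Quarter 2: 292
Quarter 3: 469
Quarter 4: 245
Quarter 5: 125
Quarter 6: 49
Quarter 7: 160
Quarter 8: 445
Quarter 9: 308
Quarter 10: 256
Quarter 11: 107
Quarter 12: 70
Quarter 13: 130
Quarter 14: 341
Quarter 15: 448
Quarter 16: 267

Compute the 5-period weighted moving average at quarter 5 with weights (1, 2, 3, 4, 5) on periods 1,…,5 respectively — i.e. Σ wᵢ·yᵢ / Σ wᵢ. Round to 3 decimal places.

Weighted sum: 1·14 + 2·292 + 3·469 + 4·245 + 5·125 = 14 + 584 + 1407 + 980 + 625 = 3610
Weight total: 1 + 2 + 3 + 4 + 5 = 15
WMA = 3610 / 15 = 240.667

240.667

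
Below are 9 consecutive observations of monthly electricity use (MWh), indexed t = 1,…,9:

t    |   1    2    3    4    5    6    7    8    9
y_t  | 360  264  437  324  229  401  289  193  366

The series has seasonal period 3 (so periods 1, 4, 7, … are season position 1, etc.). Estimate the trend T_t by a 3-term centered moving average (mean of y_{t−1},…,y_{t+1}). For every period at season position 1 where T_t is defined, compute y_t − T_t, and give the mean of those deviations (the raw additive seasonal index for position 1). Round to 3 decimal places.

Season position 1 occurs at t = 4, 7 (where T_t is defined).
t=4: T_4 = 330.00000; y_4 − T_4 = 324 − 330.00000 = -6.00000
t=7: T_7 = 294.33333; y_7 − T_7 = 289 − 294.33333 = -5.33333
Mean deviation: (-6.00000 + -5.33333) / 2 = -5.667

-5.667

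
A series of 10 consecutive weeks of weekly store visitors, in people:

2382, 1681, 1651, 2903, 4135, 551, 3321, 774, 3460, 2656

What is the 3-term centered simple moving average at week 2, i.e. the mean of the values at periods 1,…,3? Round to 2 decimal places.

Sum of periods 1–3: 2382 + 1681 + 1651 = 5714
Divide by 3: 5714 / 3 = 1904.67

1904.67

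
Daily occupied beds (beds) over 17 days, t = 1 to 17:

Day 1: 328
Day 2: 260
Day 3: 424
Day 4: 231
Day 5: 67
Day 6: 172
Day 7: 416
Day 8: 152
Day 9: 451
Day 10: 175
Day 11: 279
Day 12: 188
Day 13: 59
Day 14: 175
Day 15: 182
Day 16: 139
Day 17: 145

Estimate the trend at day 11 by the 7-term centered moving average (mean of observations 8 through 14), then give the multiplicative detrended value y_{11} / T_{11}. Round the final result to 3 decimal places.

1.320

Trend T_11 = (152 + 451 + 175 + 279 + 188 + 59 + 175) / 7 = 1479/7 = 211.28571
Ratio to trend: 279 / 211.28571 = 1.320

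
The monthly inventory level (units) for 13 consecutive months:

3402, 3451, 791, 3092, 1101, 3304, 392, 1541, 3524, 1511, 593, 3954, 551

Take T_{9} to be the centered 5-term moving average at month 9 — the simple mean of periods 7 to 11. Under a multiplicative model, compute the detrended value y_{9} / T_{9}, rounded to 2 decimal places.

Trend T_9 = (392 + 1541 + 3524 + 1511 + 593) / 5 = 7561/5 = 1512.2000
Ratio to trend: 3524 / 1512.2000 = 2.33

2.33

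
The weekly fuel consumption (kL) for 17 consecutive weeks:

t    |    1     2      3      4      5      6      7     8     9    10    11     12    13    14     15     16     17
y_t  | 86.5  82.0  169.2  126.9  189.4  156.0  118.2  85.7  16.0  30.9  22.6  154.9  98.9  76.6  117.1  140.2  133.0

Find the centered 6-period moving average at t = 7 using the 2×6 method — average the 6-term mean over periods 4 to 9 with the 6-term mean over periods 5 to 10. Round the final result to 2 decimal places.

107.37

Sum over 4–9: 126.9 + 189.4 + 156.0 + 118.2 + 85.7 + 16.0 = 692.2
Sum over 5–10: 189.4 + 156.0 + 118.2 + 85.7 + 16.0 + 30.9 = 596.2
CMA at t=7 = (692.2 + 596.2) / (2·6) = 1288.4 / 12 = 107.37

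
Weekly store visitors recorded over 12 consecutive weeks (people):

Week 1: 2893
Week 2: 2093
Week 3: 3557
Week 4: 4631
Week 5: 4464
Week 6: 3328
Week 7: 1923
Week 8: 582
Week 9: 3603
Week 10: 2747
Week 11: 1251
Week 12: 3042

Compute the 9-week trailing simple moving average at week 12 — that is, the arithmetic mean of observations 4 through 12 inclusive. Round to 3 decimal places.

2841.222

Sum of periods 4–12: 4631 + 4464 + 3328 + 1923 + 582 + 3603 + 2747 + 1251 + 3042 = 25571
Divide by 9: 25571 / 9 = 2841.222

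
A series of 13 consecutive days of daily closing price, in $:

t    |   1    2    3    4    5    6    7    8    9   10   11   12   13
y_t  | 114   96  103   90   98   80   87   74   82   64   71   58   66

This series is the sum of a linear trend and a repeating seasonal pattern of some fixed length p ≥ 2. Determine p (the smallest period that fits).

First differences y_{t+1} − y_t: -18, 7, -13, 8, -18, 7, -13, 8, -18, 7, …
The difference pattern repeats every 4 terms and not for any smaller step, so p = 4.

4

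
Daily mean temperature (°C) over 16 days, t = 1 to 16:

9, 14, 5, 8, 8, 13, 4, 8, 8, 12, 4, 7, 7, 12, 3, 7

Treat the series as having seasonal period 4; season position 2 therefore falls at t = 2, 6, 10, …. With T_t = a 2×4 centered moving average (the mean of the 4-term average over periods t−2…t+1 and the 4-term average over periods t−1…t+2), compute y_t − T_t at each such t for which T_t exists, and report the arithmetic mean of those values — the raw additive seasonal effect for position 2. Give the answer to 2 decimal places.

Season position 2 occurs at t = 6, 10, 14 (where T_t is defined).
t=6: T_6 = 8.2500; y_6 − T_6 = 13 − 8.2500 = 4.7500
t=10: T_10 = 7.8750; y_10 − T_10 = 12 − 7.8750 = 4.1250
t=14: T_14 = 7.2500; y_14 − T_14 = 12 − 7.2500 = 4.7500
Mean deviation: (4.7500 + 4.1250 + 4.7500) / 3 = 4.54

4.54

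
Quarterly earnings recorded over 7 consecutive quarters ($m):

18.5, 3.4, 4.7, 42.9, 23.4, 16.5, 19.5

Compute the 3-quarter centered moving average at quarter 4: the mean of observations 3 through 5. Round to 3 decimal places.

Sum of periods 3–5: 4.7 + 42.9 + 23.4 = 71.0
Divide by 3: 71.0 / 3 = 23.667

23.667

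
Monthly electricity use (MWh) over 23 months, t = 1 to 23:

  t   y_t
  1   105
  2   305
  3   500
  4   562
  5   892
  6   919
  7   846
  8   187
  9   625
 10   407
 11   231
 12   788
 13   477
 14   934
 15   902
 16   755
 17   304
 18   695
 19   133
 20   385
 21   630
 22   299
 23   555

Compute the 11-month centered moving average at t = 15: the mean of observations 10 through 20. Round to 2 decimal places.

Sum of periods 10–20: 407 + 231 + 788 + 477 + 934 + 902 + 755 + 304 + 695 + 133 + 385 = 6011
Divide by 11: 6011 / 11 = 546.45

546.45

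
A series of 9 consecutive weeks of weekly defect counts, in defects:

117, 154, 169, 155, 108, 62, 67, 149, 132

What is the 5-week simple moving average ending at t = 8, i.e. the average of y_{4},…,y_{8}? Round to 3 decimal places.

Sum of periods 4–8: 155 + 108 + 62 + 67 + 149 = 541
Divide by 5: 541 / 5 = 108.200

108.200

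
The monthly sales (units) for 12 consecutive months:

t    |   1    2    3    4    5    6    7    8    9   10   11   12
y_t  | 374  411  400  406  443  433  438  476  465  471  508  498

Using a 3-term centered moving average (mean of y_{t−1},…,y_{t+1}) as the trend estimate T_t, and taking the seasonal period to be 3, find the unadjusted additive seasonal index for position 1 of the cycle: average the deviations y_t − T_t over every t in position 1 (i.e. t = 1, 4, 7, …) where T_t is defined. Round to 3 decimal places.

Season position 1 occurs at t = 4, 7, 10 (where T_t is defined).
t=4: T_4 = 416.33333; y_4 − T_4 = 406 − 416.33333 = -10.33333
t=7: T_7 = 449.00000; y_7 − T_7 = 438 − 449.00000 = -11.00000
t=10: T_10 = 481.33333; y_10 − T_10 = 471 − 481.33333 = -10.33333
Mean deviation: (-10.33333 + -11.00000 + -10.33333) / 3 = -10.556

-10.556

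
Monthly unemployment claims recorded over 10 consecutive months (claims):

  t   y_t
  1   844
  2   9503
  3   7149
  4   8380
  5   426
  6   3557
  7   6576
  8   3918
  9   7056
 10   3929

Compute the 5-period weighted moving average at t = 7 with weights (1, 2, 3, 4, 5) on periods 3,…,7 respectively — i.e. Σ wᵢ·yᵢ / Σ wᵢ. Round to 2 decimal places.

Weighted sum: 1·7149 + 2·8380 + 3·426 + 4·3557 + 5·6576 = 7149 + 16760 + 1278 + 14228 + 32880 = 72295
Weight total: 1 + 2 + 3 + 4 + 5 = 15
WMA = 72295 / 15 = 4819.67

4819.67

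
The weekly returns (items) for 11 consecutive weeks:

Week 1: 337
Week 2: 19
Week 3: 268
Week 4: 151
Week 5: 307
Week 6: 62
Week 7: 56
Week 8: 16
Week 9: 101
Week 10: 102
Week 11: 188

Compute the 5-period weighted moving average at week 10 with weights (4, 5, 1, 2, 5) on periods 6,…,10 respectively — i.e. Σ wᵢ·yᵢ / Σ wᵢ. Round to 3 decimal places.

73.882

Weighted sum: 4·62 + 5·56 + 1·16 + 2·101 + 5·102 = 248 + 280 + 16 + 202 + 510 = 1256
Weight total: 4 + 5 + 1 + 2 + 5 = 17
WMA = 1256 / 17 = 73.882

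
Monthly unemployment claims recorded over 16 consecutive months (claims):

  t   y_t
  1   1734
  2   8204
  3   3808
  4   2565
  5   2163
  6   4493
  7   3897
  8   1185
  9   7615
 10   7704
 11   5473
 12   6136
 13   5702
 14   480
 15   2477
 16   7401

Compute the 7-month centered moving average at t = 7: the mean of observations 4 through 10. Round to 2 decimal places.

Sum of periods 4–10: 2565 + 2163 + 4493 + 3897 + 1185 + 7615 + 7704 = 29622
Divide by 7: 29622 / 7 = 4231.71

4231.71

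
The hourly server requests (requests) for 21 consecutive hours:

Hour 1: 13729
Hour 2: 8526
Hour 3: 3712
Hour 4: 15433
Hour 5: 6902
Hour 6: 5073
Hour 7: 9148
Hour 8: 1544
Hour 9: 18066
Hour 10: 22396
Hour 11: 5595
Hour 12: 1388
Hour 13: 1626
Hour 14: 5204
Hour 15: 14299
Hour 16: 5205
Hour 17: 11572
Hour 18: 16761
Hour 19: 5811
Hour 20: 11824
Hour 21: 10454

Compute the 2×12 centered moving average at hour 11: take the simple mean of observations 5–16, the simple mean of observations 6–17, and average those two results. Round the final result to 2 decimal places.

8231.75

Sum over 5–16: 6902 + 5073 + 9148 + 1544 + 18066 + 22396 + 5595 + 1388 + 1626 + 5204 + 14299 + 5205 = 96446
Sum over 6–17: 5073 + 9148 + 1544 + 18066 + 22396 + 5595 + 1388 + 1626 + 5204 + 14299 + 5205 + 11572 = 101116
CMA at t=11 = (96446 + 101116) / (2·12) = 197562 / 24 = 8231.75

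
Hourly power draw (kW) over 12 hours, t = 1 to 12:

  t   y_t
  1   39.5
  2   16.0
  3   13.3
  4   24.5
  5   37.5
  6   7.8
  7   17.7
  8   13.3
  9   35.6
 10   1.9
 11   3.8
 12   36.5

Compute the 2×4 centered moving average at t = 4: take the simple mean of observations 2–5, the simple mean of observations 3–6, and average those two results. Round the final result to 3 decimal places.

21.800

Sum over 2–5: 16.0 + 13.3 + 24.5 + 37.5 = 91.3
Sum over 3–6: 13.3 + 24.5 + 37.5 + 7.8 = 83.1
CMA at t=4 = (91.3 + 83.1) / (2·4) = 174.4 / 8 = 21.800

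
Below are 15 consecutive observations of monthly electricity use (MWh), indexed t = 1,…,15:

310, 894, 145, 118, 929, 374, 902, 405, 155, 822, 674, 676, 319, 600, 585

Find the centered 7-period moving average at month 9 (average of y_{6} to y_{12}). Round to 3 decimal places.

572.571

Sum of periods 6–12: 374 + 902 + 405 + 155 + 822 + 674 + 676 = 4008
Divide by 7: 4008 / 7 = 572.571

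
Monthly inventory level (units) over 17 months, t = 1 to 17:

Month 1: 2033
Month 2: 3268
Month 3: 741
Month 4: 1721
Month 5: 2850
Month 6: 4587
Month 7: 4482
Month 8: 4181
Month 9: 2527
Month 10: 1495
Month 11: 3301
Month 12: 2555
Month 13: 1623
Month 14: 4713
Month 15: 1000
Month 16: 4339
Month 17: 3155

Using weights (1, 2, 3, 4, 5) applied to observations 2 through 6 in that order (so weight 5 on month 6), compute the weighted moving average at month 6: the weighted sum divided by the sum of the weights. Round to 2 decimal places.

2949.87

Weighted sum: 1·3268 + 2·741 + 3·1721 + 4·2850 + 5·4587 = 3268 + 1482 + 5163 + 11400 + 22935 = 44248
Weight total: 1 + 2 + 3 + 4 + 5 = 15
WMA = 44248 / 15 = 2949.87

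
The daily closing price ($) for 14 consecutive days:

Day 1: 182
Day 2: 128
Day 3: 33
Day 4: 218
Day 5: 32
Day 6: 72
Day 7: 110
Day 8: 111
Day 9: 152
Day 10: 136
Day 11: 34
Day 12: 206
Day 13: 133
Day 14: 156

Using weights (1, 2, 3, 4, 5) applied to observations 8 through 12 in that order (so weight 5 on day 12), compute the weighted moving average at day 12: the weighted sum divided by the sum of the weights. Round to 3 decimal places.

Weighted sum: 1·111 + 2·152 + 3·136 + 4·34 + 5·206 = 111 + 304 + 408 + 136 + 1030 = 1989
Weight total: 1 + 2 + 3 + 4 + 5 = 15
WMA = 1989 / 15 = 132.600

132.600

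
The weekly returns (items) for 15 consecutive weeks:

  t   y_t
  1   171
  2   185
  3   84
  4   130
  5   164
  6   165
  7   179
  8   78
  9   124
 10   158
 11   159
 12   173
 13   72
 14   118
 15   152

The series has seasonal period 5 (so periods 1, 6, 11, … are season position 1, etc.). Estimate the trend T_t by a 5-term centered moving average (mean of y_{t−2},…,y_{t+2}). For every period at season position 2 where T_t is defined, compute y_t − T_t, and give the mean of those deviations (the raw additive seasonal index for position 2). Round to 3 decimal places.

Season position 2 occurs at t = 7, 12 (where T_t is defined).
t=7: T_7 = 142.00000; y_7 − T_7 = 179 − 142.00000 = 37.00000
t=12: T_12 = 136.00000; y_12 − T_12 = 173 − 136.00000 = 37.00000
Mean deviation: (37.00000 + 37.00000) / 2 = 37.000

37.000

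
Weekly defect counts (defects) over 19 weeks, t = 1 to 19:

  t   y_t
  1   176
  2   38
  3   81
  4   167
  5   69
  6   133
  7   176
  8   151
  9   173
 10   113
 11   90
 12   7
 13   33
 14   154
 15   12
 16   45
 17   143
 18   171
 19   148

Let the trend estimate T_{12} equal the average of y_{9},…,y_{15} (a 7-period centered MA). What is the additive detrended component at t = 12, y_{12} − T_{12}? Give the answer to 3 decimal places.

Trend T_12 = (173 + 113 + 90 + 7 + 33 + 154 + 12) / 7 = 582/7 = 83.14286
Detrended value: 7 − 83.14286 = -76.143

-76.143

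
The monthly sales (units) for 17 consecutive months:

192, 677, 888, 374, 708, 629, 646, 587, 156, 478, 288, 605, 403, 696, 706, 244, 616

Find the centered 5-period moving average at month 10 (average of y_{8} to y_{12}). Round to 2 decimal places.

Sum of periods 8–12: 587 + 156 + 478 + 288 + 605 = 2114
Divide by 5: 2114 / 5 = 422.80

422.80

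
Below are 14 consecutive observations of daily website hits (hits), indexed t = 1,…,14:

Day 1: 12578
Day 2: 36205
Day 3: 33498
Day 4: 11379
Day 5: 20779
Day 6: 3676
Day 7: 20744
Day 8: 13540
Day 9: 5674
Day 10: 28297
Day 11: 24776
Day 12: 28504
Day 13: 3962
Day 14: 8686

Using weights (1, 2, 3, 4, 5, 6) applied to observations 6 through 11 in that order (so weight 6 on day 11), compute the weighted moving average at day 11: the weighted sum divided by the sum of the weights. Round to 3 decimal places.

18981.952

Weighted sum: 1·3676 + 2·20744 + 3·13540 + 4·5674 + 5·28297 + 6·24776 = 3676 + 41488 + 40620 + 22696 + 141485 + 148656 = 398621
Weight total: 1 + 2 + 3 + 4 + 5 + 6 = 21
WMA = 398621 / 21 = 18981.952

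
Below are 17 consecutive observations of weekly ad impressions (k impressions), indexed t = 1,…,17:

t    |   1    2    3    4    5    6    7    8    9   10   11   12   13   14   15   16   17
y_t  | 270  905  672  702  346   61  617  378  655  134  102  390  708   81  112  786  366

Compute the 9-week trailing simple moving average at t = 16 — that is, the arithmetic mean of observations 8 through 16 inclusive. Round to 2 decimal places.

371.78

Sum of periods 8–16: 378 + 655 + 134 + 102 + 390 + 708 + 81 + 112 + 786 = 3346
Divide by 9: 3346 / 9 = 371.78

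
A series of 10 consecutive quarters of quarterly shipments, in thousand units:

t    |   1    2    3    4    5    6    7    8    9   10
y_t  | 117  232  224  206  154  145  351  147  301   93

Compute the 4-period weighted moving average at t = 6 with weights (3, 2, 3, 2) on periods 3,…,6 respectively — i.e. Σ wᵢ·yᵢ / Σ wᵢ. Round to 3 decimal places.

Weighted sum: 3·224 + 2·206 + 3·154 + 2·145 = 672 + 412 + 462 + 290 = 1836
Weight total: 3 + 2 + 3 + 2 = 10
WMA = 1836 / 10 = 183.600

183.600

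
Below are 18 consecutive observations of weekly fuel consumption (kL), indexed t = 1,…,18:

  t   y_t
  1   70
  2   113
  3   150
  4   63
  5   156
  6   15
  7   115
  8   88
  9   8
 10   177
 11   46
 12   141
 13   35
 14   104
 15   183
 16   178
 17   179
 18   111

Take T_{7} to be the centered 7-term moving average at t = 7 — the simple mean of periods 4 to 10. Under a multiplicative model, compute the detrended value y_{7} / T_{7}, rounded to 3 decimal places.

Trend T_7 = (63 + 156 + 15 + 115 + 88 + 8 + 177) / 7 = 622/7 = 88.85714
Ratio to trend: 115 / 88.85714 = 1.294

1.294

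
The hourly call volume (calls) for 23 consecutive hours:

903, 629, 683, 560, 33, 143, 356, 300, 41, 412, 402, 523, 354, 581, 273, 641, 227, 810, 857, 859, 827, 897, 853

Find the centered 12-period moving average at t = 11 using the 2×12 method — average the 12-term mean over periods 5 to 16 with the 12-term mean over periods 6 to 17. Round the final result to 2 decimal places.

346.33

Sum over 5–16: 33 + 143 + 356 + 300 + 41 + 412 + 402 + 523 + 354 + 581 + 273 + 641 = 4059
Sum over 6–17: 143 + 356 + 300 + 41 + 412 + 402 + 523 + 354 + 581 + 273 + 641 + 227 = 4253
CMA at t=11 = (4059 + 4253) / (2·12) = 8312 / 24 = 346.33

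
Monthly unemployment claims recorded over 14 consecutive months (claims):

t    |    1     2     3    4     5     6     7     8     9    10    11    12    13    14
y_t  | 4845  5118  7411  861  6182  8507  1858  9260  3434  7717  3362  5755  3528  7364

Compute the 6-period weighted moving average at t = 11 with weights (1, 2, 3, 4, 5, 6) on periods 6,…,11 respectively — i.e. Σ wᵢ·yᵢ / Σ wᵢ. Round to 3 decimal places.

Weighted sum: 1·8507 + 2·1858 + 3·9260 + 4·3434 + 5·7717 + 6·3362 = 8507 + 3716 + 27780 + 13736 + 38585 + 20172 = 112496
Weight total: 1 + 2 + 3 + 4 + 5 + 6 = 21
WMA = 112496 / 21 = 5356.952

5356.952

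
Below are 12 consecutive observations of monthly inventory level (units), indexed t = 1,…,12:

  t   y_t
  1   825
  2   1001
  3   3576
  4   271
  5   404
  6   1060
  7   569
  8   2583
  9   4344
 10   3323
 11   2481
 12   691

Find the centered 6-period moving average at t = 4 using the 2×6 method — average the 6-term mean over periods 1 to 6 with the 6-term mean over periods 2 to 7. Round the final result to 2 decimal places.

Sum over 1–6: 825 + 1001 + 3576 + 271 + 404 + 1060 = 7137
Sum over 2–7: 1001 + 3576 + 271 + 404 + 1060 + 569 = 6881
CMA at t=4 = (7137 + 6881) / (2·6) = 14018 / 12 = 1168.17

1168.17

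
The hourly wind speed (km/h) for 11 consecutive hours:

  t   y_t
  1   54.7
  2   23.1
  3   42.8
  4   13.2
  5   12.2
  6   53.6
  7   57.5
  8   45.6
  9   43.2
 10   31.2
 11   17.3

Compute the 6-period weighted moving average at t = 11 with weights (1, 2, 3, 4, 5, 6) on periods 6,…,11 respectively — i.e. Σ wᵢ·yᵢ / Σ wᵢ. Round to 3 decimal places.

35.143

Weighted sum: 1·53.6 + 2·57.5 + 3·45.6 + 4·43.2 + 5·31.2 + 6·17.3 = 53.6 + 115.0 + 136.8 + 172.8 + 156.0 + 103.8 = 738.0
Weight total: 1 + 2 + 3 + 4 + 5 + 6 = 21
WMA = 738.0 / 21 = 35.143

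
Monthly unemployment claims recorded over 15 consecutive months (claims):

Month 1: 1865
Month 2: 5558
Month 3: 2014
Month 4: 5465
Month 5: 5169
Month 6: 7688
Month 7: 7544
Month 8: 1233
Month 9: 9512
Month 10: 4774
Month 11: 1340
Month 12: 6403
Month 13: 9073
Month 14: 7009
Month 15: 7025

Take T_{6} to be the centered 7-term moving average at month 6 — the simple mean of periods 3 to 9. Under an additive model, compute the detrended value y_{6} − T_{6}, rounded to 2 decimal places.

2170.14

Trend T_6 = (2014 + 5465 + 5169 + 7688 + 7544 + 1233 + 9512) / 7 = 38625/7 = 5517.8571
Detrended value: 7688 − 5517.8571 = 2170.14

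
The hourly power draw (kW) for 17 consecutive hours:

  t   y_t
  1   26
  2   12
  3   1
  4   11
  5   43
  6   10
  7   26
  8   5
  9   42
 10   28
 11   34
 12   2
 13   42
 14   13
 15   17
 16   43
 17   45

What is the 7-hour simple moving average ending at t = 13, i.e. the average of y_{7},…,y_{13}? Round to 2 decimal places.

25.57

Sum of periods 7–13: 26 + 5 + 42 + 28 + 34 + 2 + 42 = 179
Divide by 7: 179 / 7 = 25.57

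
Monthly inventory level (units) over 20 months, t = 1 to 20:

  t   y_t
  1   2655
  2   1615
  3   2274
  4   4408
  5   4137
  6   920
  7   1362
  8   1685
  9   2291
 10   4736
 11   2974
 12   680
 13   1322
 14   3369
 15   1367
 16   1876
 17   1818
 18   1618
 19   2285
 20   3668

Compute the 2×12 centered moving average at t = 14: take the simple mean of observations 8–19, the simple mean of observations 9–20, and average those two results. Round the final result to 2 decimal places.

Sum over 8–19: 1685 + 2291 + 4736 + 2974 + 680 + 1322 + 3369 + 1367 + 1876 + 1818 + 1618 + 2285 = 26021
Sum over 9–20: 2291 + 4736 + 2974 + 680 + 1322 + 3369 + 1367 + 1876 + 1818 + 1618 + 2285 + 3668 = 28004
CMA at t=14 = (26021 + 28004) / (2·12) = 54025 / 24 = 2251.04

2251.04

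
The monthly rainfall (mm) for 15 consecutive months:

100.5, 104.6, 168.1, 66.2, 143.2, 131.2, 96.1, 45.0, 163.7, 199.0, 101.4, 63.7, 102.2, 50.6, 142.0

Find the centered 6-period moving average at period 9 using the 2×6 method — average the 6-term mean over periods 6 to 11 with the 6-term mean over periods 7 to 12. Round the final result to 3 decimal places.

117.108

Sum over 6–11: 131.2 + 96.1 + 45.0 + 163.7 + 199.0 + 101.4 = 736.4
Sum over 7–12: 96.1 + 45.0 + 163.7 + 199.0 + 101.4 + 63.7 = 668.9
CMA at t=9 = (736.4 + 668.9) / (2·6) = 1405.3 / 12 = 117.108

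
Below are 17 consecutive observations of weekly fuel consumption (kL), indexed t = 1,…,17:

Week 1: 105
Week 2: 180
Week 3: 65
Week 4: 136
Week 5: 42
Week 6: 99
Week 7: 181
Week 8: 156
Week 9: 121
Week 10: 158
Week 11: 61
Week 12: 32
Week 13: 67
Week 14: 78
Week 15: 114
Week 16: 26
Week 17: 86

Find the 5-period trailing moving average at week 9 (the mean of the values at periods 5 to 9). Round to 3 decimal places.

119.800

Sum of periods 5–9: 42 + 99 + 181 + 156 + 121 = 599
Divide by 5: 599 / 5 = 119.800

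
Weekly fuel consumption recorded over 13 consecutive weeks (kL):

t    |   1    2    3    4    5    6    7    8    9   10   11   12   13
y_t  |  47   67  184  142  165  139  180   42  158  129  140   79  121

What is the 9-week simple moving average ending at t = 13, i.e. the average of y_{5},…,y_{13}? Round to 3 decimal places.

128.111

Sum of periods 5–13: 165 + 139 + 180 + 42 + 158 + 129 + 140 + 79 + 121 = 1153
Divide by 9: 1153 / 9 = 128.111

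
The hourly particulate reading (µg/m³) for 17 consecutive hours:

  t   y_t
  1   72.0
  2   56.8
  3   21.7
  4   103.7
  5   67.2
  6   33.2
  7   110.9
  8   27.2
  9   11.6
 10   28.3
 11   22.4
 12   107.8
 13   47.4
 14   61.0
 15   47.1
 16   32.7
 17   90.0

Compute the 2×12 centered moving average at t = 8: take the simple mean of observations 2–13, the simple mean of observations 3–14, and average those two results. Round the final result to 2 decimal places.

53.36

Sum over 2–13: 56.8 + 21.7 + 103.7 + 67.2 + 33.2 + 110.9 + 27.2 + 11.6 + 28.3 + 22.4 + 107.8 + 47.4 = 638.2
Sum over 3–14: 21.7 + 103.7 + 67.2 + 33.2 + 110.9 + 27.2 + 11.6 + 28.3 + 22.4 + 107.8 + 47.4 + 61.0 = 642.4
CMA at t=8 = (638.2 + 642.4) / (2·12) = 1280.6 / 24 = 53.36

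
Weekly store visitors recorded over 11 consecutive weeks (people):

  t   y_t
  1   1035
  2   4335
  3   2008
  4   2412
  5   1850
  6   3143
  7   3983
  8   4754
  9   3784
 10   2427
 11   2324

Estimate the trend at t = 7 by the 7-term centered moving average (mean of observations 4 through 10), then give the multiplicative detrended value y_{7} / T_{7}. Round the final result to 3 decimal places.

1.247

Trend T_7 = (2412 + 1850 + 3143 + 3983 + 4754 + 3784 + 2427) / 7 = 22353/7 = 3193.28571
Ratio to trend: 3983 / 3193.28571 = 1.247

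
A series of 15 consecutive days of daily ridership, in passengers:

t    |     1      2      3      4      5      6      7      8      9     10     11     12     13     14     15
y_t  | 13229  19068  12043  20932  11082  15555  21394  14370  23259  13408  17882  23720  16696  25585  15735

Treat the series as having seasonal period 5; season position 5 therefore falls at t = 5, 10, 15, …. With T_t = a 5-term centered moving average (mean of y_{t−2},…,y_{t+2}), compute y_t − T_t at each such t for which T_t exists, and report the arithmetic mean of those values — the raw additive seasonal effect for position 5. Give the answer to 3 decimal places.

Season position 5 occurs at t = 5, 10 (where T_t is defined).
t=5: T_5 = 16201.20000; y_5 − T_5 = 11082 − 16201.20000 = -5119.20000
t=10: T_10 = 18527.80000; y_10 − T_10 = 13408 − 18527.80000 = -5119.80000
Mean deviation: (-5119.20000 + -5119.80000) / 2 = -5119.500

-5119.500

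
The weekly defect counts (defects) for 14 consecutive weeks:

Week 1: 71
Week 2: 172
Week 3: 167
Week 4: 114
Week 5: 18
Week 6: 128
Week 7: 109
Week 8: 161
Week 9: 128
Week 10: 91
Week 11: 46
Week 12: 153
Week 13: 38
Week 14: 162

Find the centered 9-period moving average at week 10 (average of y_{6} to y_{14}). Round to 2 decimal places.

112.89

Sum of periods 6–14: 128 + 109 + 161 + 128 + 91 + 46 + 153 + 38 + 162 = 1016
Divide by 9: 1016 / 9 = 112.89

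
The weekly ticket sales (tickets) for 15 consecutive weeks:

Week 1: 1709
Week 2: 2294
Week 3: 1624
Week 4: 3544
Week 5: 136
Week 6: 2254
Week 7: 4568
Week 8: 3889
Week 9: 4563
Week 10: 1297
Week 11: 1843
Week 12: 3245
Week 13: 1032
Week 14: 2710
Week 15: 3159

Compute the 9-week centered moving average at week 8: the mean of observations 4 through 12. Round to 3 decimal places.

Sum of periods 4–12: 3544 + 136 + 2254 + 4568 + 3889 + 4563 + 1297 + 1843 + 3245 = 25339
Divide by 9: 25339 / 9 = 2815.444

2815.444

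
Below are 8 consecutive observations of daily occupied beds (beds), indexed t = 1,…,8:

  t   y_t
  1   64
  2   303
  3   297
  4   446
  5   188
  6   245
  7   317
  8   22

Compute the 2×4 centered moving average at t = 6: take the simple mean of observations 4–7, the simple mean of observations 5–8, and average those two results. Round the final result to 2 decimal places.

246.00

Sum over 4–7: 446 + 188 + 245 + 317 = 1196
Sum over 5–8: 188 + 245 + 317 + 22 = 772
CMA at t=6 = (1196 + 772) / (2·4) = 1968 / 8 = 246.00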